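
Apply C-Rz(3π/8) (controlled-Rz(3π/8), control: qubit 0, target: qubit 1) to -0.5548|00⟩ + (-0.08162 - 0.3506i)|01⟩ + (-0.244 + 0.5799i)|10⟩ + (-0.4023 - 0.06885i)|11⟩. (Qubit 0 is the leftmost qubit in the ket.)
-0.5548|00⟩ + (-0.08162 - 0.3506i)|01⟩ + (0.1193 + 0.6177i)|10⟩ + (-0.2962 - 0.2808i)|11⟩

C-Rz(3π/8) leaves the control-|0⟩ kets |00⟩, |01⟩ unchanged and applies Rz(3π/8) to qubit 1 on the control-|1⟩ pair (|10⟩, |11⟩).
Rz(3π/8) = [[e^(−iθ/2), 0], [0, e^(iθ/2)]] with e^(±iθ/2) = cos(θ/2) ± i·sin(θ/2); θ = 3π/8, cos(θ/2) ≈ 0.83147, sin(θ/2) ≈ 0.55557.
With a = amp(|10⟩) = (-0.244 + 0.5799i) and b = amp(|11⟩) = (-0.4023 - 0.06885i):
new amp(|10⟩) = (0.83147 - 0.55557i)·a = (0.1193 + 0.6177i)
new amp(|11⟩) = (0.83147 + 0.55557i)·b = (-0.2962 - 0.2808i)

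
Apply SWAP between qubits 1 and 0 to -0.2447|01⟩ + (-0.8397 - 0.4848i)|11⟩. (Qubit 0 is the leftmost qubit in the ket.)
-0.2447|10⟩ + (-0.8397 - 0.4848i)|11⟩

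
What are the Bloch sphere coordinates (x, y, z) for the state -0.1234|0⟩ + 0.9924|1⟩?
(-0.2449, 0, -0.9696)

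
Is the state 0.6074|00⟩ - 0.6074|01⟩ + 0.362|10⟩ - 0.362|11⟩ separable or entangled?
Separable

Writing the state as a|00⟩ + b|01⟩ + c|10⟩ + d|11⟩, it is a product state iff ad − bc = 0.
Here (a, b, c, d) = (0.6074, -0.6074, 0.362, -0.362): ad − bc = (0.6074)(-0.362) − (-0.6074)(0.362) = 0, so the state is separable.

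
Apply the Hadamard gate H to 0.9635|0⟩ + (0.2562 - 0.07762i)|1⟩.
(0.8625 - 0.05489i)|0⟩ + (0.5001 + 0.05489i)|1⟩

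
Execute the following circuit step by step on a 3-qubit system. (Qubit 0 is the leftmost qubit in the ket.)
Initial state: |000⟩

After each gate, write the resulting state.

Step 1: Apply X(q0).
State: |100⟩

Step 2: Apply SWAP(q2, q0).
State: |001⟩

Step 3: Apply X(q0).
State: |101⟩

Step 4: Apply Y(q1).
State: i|111⟩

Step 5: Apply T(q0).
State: (-1/√2 + (1/√2)i)|111⟩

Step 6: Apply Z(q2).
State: (1/√2 - (1/√2)i)|111⟩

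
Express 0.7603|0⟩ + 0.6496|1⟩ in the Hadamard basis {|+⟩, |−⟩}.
0.9969|+⟩ + 0.07828|−⟩

With |ψ⟩ = α|0⟩ + β|1⟩, the Hadamard-basis coefficients are ⟨+|ψ⟩ = (α + β)/√2 and ⟨−|ψ⟩ = (α − β)/√2.
Here α = 0.7603, β = 0.6496: (α + β)/√2 = 0.9969, (α − β)/√2 = 0.07828.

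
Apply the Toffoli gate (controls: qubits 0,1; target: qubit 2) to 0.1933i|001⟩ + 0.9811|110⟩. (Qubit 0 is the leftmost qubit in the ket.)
0.1933i|001⟩ + 0.9811|111⟩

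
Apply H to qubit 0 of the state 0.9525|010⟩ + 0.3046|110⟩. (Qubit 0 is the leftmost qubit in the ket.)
0.8889|010⟩ + 0.4581|110⟩

H on qubit 0 mixes each pair of kets that differ only in qubit 0: amplitudes (a, b) of (|…0…⟩, |…1…⟩) become ((a + b)/√2, (a − b)/√2). Kets absent from the input have amplitude 0.
(|010⟩, |110⟩): (a, b) = (0.9525, 0.3046) → (0.8889, 0.4581)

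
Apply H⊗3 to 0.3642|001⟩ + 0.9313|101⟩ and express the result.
0.458|000⟩ - 0.458|001⟩ + 0.458|010⟩ - 0.458|011⟩ - 0.2005|100⟩ + 0.2005|101⟩ - 0.2005|110⟩ + 0.2005|111⟩

H⊗3 gives amp(|y⟩) = (1/2√2) Σ_x (−1)^(x·y) amp(|x⟩), where x·y is the number of positions in which both x and y have a 1.
|000⟩: (0.3642 + 0.9313)/(2√2) = 0.458
|001⟩: (-0.3642 - 0.9313)/(2√2) = -0.458
|010⟩: (0.3642 + 0.9313)/(2√2) = 0.458
|011⟩: (-0.3642 - 0.9313)/(2√2) = -0.458
|100⟩: (0.3642 - 0.9313)/(2√2) = -0.2005
|101⟩: (-0.3642 + 0.9313)/(2√2) = 0.2005
|110⟩: (0.3642 - 0.9313)/(2√2) = -0.2005
|111⟩: (-0.3642 + 0.9313)/(2√2) = 0.2005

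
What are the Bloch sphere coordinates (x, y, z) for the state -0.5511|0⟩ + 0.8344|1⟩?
(-0.9197, 0, -0.3925)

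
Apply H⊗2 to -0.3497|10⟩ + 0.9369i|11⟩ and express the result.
(-0.1749 + 0.4685i)|00⟩ + (-0.1749 - 0.4685i)|01⟩ + (0.1749 - 0.4685i)|10⟩ + (0.1749 + 0.4685i)|11⟩

H⊗2 gives amp(|y⟩) = (1/2) Σ_x (−1)^(x·y) amp(|x⟩), where x·y is the number of positions in which both x and y have a 1.
|00⟩: (-0.3497 + 0.9369i)/2 = (-0.1749 + 0.4685i)
|01⟩: (-0.3497 - 0.9369i)/2 = (-0.1749 - 0.4685i)
|10⟩: (0.3497 - 0.9369i)/2 = (0.1749 - 0.4685i)
|11⟩: (0.3497 + 0.9369i)/2 = (0.1749 + 0.4685i)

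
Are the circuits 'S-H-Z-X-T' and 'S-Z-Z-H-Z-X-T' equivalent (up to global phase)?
Yes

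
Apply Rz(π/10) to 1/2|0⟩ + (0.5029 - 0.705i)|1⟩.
(0.4938 - 0.07822i)|0⟩ + (0.607 - 0.6176i)|1⟩

Rz(π/10) = [[e^(−iθ/2), 0], [0, e^(iθ/2)]] with e^(±iθ/2) = cos(θ/2) ± i·sin(θ/2); θ = π/10, cos(θ/2) ≈ 0.987688, sin(θ/2) ≈ 0.156434.
With a = amp(|0⟩) = 1/2 and b = amp(|1⟩) = (0.5029 - 0.705i):
new amp(|0⟩) = (0.987688 - 0.156434i)·a = (0.4938 - 0.07822i)
new amp(|1⟩) = (0.987688 + 0.156434i)·b = (0.607 - 0.6176i)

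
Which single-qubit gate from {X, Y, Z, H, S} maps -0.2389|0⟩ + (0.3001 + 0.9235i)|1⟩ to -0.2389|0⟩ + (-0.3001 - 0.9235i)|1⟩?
Z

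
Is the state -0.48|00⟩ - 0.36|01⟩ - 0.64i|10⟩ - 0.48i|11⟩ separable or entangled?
Separable

Writing the state as a|00⟩ + b|01⟩ + c|10⟩ + d|11⟩, it is a product state iff ad − bc = 0.
Here (a, b, c, d) = (-0.48, -0.36, -0.64i, -0.48i): ad − bc = (-0.48)(-0.48i) − (-0.36)(-0.64i) = 0, so the state is separable.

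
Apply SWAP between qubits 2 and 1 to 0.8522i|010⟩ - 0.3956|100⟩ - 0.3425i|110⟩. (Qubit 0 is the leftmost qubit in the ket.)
0.8522i|001⟩ - 0.3956|100⟩ - 0.3425i|101⟩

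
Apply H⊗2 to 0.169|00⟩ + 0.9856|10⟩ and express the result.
0.5773|00⟩ + 0.5773|01⟩ - 0.4083|10⟩ - 0.4083|11⟩

H⊗2 gives amp(|y⟩) = (1/2) Σ_x (−1)^(x·y) amp(|x⟩), where x·y is the number of positions in which both x and y have a 1.
|00⟩: (0.169 + 0.9856)/2 = 0.5773
|01⟩: (0.169 + 0.9856)/2 = 0.5773
|10⟩: (0.169 - 0.9856)/2 = -0.4083
|11⟩: (0.169 - 0.9856)/2 = -0.4083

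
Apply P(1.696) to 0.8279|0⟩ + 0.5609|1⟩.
0.8279|0⟩ + (-0.07004 + 0.5565i)|1⟩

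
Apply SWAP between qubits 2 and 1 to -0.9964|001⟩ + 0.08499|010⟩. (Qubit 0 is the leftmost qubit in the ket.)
0.08499|001⟩ - 0.9964|010⟩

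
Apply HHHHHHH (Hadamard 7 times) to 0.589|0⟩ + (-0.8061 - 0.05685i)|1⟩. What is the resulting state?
(-0.1535 - 0.0402i)|0⟩ + (0.9865 + 0.0402i)|1⟩

H² = I, so H^7 = H: a single Hadamard. With (a, b) = (0.589, (-0.8061 - 0.05685i)), H gives ((a + b)/√2, (a − b)/√2) = ((-0.1535 - 0.0402i), (0.9865 + 0.0402i)).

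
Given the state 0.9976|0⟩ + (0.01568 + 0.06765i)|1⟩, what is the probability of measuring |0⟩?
0.9952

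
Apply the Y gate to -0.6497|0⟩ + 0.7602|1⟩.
-0.7602i|0⟩ - 0.6497i|1⟩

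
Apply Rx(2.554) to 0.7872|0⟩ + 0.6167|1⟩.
(0.228 - 0.5903i)|0⟩ + (0.1786 - 0.7535i)|1⟩

Rx(2.554) = [[cos(θ/2), −i·sin(θ/2)], [−i·sin(θ/2), cos(θ/2)]]; θ = 2.554, cos(θ/2) ≈ 0.289588, sin(θ/2) ≈ 0.957151.
With a = amp(|0⟩) = 0.7872 and b = amp(|1⟩) = 0.6167:
new amp(|0⟩) = (0.289588)·a + (-0.957151i)·b = (0.228 - 0.5903i)
new amp(|1⟩) = (-0.957151i)·a + (0.289588)·b = (0.1786 - 0.7535i)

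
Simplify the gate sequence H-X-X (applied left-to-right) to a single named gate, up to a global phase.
H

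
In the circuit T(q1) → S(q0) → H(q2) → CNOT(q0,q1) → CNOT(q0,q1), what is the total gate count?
5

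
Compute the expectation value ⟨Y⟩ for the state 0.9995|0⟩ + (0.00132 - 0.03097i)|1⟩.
-0.06191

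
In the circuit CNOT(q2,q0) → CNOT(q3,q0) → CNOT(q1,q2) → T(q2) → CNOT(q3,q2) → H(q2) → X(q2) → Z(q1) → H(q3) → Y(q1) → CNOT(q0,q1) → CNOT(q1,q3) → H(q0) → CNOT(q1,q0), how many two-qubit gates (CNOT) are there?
7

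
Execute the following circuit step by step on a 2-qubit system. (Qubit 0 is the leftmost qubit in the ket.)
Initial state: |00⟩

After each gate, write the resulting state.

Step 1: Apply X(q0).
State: |10⟩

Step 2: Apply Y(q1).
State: i|11⟩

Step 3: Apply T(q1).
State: (-1/√2 + (1/√2)i)|11⟩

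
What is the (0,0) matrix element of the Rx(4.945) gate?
-0.7844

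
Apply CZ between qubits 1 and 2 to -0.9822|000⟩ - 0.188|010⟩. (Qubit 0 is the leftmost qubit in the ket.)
-0.9822|000⟩ - 0.188|010⟩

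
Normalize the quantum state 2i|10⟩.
i|10⟩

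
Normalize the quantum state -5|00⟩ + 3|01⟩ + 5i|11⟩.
-0.6509|00⟩ + 0.3906|01⟩ + 0.6509i|11⟩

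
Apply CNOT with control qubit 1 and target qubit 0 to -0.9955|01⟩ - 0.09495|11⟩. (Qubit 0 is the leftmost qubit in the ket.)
-0.09495|01⟩ - 0.9955|11⟩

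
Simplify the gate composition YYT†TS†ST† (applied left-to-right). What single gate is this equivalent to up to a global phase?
T†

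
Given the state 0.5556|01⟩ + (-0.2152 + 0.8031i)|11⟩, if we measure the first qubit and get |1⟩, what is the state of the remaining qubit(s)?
(-0.2588 + 0.9659i)|1⟩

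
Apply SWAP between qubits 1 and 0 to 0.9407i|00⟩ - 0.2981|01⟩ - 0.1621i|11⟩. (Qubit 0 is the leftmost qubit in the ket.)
0.9407i|00⟩ - 0.2981|10⟩ - 0.1621i|11⟩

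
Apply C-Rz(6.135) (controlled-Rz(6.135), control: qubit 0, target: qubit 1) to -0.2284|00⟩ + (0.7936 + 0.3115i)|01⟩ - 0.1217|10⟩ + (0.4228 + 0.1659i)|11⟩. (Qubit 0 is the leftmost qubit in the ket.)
-0.2284|00⟩ + (0.7936 + 0.3115i)|01⟩ + (0.1214 + 0.009009i)|10⟩ + (-0.4339 - 0.1341i)|11⟩

C-Rz(6.135) leaves the control-|0⟩ kets |00⟩, |01⟩ unchanged and applies Rz(6.135) to qubit 1 on the control-|1⟩ pair (|10⟩, |11⟩).
Rz(6.135) = [[e^(−iθ/2), 0], [0, e^(iθ/2)]] with e^(±iθ/2) = cos(θ/2) ± i·sin(θ/2); θ = 6.135, cos(θ/2) ≈ -0.997256, sin(θ/2) ≈ 0.0740249.
With a = amp(|10⟩) = -0.1217 and b = amp(|11⟩) = (0.4228 + 0.1659i):
new amp(|10⟩) = (-0.997256 - 0.0740249i)·a = (0.1214 + 0.009009i)
new amp(|11⟩) = (-0.997256 + 0.0740249i)·b = (-0.4339 - 0.1341i)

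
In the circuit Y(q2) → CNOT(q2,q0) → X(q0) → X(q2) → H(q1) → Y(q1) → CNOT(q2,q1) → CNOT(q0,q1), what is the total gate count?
8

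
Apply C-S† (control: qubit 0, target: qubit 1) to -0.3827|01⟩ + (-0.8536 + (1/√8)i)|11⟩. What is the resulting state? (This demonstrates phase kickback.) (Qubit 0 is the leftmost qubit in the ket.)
-0.3827|01⟩ + (1/√8 + 0.8536i)|11⟩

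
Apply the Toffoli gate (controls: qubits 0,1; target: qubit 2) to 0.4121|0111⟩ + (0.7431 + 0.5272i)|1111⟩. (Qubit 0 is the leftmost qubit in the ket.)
0.4121|0111⟩ + (0.7431 + 0.5272i)|1101⟩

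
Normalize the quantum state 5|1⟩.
|1⟩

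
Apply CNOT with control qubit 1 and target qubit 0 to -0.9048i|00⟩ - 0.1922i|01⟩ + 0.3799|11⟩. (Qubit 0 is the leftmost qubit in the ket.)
-0.9048i|00⟩ + 0.3799|01⟩ - 0.1922i|11⟩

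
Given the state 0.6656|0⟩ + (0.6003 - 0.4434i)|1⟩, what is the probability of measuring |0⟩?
0.443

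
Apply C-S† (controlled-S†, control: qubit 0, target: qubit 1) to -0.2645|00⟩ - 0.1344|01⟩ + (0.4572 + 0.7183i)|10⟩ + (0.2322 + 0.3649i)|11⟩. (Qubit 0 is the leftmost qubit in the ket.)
-0.2645|00⟩ - 0.1344|01⟩ + (0.4572 + 0.7183i)|10⟩ + (0.3649 - 0.2322i)|11⟩

C-S† leaves the control-|0⟩ kets |00⟩, |01⟩ unchanged and applies S† to qubit 1 on the control-|1⟩ pair (|10⟩, |11⟩).
S† = [[1, 0], [0, -i]].
With a = amp(|10⟩) = (0.4572 + 0.7183i) and b = amp(|11⟩) = (0.2322 + 0.3649i):
new amp(|10⟩) = (1)·a = (0.4572 + 0.7183i)
new amp(|11⟩) = (-i)·b = (0.3649 - 0.2322i)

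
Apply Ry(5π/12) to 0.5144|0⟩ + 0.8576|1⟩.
-0.114|0⟩ + 0.9935|1⟩

Ry(5π/12) = [[cos(θ/2), −sin(θ/2)], [sin(θ/2), cos(θ/2)]]; θ = 5π/12, cos(θ/2) ≈ 0.793353, sin(θ/2) ≈ 0.608761.
With a = amp(|0⟩) = 0.5144 and b = amp(|1⟩) = 0.8576:
new amp(|0⟩) = (0.793353)·a + (-0.608761)·b = -0.114
new amp(|1⟩) = (0.608761)·a + (0.793353)·b = 0.9935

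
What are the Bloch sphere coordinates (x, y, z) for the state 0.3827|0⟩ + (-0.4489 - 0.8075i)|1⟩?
(-0.3436, -0.6181, -0.7071)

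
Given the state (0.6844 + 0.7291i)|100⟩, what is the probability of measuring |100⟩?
1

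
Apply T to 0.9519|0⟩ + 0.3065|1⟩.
0.9519|0⟩ + (0.2167 + 0.2167i)|1⟩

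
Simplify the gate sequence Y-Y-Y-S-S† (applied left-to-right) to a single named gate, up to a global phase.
Y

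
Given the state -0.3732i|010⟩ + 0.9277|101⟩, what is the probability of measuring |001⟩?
0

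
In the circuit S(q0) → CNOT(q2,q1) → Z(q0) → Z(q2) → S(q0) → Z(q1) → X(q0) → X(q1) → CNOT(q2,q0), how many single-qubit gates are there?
7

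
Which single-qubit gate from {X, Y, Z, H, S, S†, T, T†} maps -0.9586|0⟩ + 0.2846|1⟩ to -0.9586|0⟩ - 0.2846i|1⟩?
S†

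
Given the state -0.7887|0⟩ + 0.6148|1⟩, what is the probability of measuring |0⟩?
0.622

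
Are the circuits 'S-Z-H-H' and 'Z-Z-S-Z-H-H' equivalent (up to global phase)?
Yes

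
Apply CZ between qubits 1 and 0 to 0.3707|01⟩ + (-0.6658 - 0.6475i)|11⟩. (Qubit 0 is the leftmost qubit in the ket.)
0.3707|01⟩ + (0.6658 + 0.6475i)|11⟩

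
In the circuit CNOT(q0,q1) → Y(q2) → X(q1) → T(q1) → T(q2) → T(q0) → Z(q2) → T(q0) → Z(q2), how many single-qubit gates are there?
8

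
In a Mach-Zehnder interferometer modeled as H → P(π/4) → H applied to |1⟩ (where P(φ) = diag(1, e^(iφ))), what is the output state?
(0.1464 - (1/√8)i)|0⟩ + (0.8536 + (1/√8)i)|1⟩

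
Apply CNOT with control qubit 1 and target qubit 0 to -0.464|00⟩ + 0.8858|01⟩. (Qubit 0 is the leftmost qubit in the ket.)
-0.464|00⟩ + 0.8858|11⟩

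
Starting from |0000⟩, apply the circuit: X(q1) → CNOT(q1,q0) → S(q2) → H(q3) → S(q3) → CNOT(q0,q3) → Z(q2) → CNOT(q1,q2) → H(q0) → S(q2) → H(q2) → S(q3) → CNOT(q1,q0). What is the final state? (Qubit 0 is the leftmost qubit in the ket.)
1/√8|0100⟩ + 1/√8|0101⟩ - 1/√8|0110⟩ - 1/√8|0111⟩ - 1/√8|1100⟩ - 1/√8|1101⟩ + 1/√8|1110⟩ + 1/√8|1111⟩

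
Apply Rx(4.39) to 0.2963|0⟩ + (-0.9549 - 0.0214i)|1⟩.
(-0.1905 + 0.7748i)|0⟩ + (0.5581 - 0.2279i)|1⟩

Rx(4.39) = [[cos(θ/2), −i·sin(θ/2)], [−i·sin(θ/2), cos(θ/2)]]; θ = 4.39, cos(θ/2) ≈ -0.584451, sin(θ/2) ≈ 0.811429.
With a = amp(|0⟩) = 0.2963 and b = amp(|1⟩) = (-0.9549 - 0.0214i):
new amp(|0⟩) = (-0.584451)·a + (-0.811429i)·b = (-0.1905 + 0.7748i)
new amp(|1⟩) = (-0.811429i)·a + (-0.584451)·b = (0.5581 - 0.2279i)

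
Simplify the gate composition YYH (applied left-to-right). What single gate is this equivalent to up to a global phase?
H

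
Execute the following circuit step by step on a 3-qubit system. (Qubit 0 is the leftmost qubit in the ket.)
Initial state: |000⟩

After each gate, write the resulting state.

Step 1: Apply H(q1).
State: 1/√2|000⟩ + 1/√2|010⟩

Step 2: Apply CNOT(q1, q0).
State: 1/√2|000⟩ + 1/√2|110⟩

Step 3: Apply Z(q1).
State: 1/√2|000⟩ - 1/√2|110⟩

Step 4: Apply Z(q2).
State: 1/√2|000⟩ - 1/√2|110⟩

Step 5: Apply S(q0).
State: 1/√2|000⟩ - (1/√2)i|110⟩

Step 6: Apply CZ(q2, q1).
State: 1/√2|000⟩ - (1/√2)i|110⟩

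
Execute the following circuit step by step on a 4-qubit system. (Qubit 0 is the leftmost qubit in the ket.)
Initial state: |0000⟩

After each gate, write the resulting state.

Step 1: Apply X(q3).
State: |0001⟩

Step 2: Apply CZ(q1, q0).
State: |0001⟩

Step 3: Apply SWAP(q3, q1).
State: |0100⟩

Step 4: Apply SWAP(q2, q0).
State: |0100⟩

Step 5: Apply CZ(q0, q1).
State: |0100⟩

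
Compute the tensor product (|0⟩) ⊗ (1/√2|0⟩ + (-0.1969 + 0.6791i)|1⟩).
1/√2|00⟩ + (-0.1969 + 0.6791i)|01⟩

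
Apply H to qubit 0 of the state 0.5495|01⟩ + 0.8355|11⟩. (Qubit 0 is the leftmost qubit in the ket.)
0.9793|01⟩ - 0.2022|11⟩

H on qubit 0 mixes each pair of kets that differ only in qubit 0: amplitudes (a, b) of (|…0…⟩, |…1…⟩) become ((a + b)/√2, (a − b)/√2). Kets absent from the input have amplitude 0.
(|01⟩, |11⟩): (a, b) = (0.5495, 0.8355) → (0.9793, -0.2022)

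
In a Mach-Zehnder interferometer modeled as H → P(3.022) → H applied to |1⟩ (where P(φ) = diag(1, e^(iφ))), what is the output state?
(0.9964 - 0.05965i)|0⟩ + (0.003571 + 0.05965i)|1⟩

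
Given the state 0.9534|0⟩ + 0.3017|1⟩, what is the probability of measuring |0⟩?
0.909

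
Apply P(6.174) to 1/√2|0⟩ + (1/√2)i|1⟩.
1/√2|0⟩ + (0.07705 + 0.7029i)|1⟩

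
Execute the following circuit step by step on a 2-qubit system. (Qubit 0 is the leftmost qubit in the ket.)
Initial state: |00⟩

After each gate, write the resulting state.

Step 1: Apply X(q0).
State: |10⟩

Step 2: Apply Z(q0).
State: -|10⟩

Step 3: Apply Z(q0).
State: |10⟩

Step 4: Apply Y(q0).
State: -i|00⟩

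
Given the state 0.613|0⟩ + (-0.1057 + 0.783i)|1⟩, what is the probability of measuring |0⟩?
0.3758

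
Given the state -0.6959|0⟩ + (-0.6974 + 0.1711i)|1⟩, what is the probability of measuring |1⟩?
0.5156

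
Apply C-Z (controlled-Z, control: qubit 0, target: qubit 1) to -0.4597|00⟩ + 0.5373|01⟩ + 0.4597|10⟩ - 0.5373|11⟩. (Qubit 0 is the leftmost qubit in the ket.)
-0.4597|00⟩ + 0.5373|01⟩ + 0.4597|10⟩ + 0.5373|11⟩

C-Z leaves the control-|0⟩ kets |00⟩, |01⟩ unchanged and applies Z to qubit 1 on the control-|1⟩ pair (|10⟩, |11⟩).
Z = [[1, 0], [0, -1]].
With a = amp(|10⟩) = 0.4597 and b = amp(|11⟩) = -0.5373:
new amp(|10⟩) = (1)·a = 0.4597
new amp(|11⟩) = (-1)·b = 0.5373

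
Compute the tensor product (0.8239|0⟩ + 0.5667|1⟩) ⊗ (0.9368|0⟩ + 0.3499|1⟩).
0.7718|00⟩ + 0.2883|01⟩ + 0.5309|10⟩ + 0.1983|11⟩

amp(|b₁b₂…⟩) = product of the factor amplitudes for bits b₁, b₂, …; only kets whose every factor amplitude is nonzero survive.
|00⟩: (0.8239)(0.9368) = 0.7718
|01⟩: (0.8239)(0.3499) = 0.2883
|10⟩: (0.5667)(0.9368) = 0.5309
|11⟩: (0.5667)(0.3499) = 0.1983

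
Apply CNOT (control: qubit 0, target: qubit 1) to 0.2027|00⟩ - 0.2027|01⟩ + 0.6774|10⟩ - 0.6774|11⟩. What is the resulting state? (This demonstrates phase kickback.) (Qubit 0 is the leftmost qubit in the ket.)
0.2027|00⟩ - 0.2027|01⟩ - 0.6774|10⟩ + 0.6774|11⟩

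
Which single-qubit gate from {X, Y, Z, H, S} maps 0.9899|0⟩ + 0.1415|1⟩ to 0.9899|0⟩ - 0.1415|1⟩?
Z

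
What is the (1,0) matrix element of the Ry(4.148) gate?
0.876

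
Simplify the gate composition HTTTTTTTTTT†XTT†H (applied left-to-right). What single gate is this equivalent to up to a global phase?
Z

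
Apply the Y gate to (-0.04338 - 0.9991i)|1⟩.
(-0.9991 + 0.04338i)|0⟩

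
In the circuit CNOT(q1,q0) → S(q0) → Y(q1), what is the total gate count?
3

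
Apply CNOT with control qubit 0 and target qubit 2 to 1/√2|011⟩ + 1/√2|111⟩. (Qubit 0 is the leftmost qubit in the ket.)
1/√2|011⟩ + 1/√2|110⟩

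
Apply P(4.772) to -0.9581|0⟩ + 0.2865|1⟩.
-0.9581|0⟩ + (0.01707 - 0.286i)|1⟩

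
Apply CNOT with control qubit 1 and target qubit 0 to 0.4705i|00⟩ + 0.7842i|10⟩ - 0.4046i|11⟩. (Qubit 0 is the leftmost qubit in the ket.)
0.4705i|00⟩ - 0.4046i|01⟩ + 0.7842i|10⟩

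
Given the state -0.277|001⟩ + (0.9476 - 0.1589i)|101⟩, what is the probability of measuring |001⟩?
0.07673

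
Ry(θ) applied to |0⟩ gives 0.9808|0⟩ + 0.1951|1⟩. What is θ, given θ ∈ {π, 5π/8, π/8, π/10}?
π/8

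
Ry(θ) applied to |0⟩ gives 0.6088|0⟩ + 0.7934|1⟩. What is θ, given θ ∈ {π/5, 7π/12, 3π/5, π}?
7π/12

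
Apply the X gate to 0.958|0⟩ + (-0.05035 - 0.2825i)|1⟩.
(-0.05035 - 0.2825i)|0⟩ + 0.958|1⟩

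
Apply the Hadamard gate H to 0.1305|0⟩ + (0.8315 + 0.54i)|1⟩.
(0.6802 + 0.3818i)|0⟩ + (-0.4957 - 0.3818i)|1⟩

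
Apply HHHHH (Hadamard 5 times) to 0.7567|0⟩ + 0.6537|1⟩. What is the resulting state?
0.9973|0⟩ + 0.07283|1⟩

H² = I, so H^5 = H: a single Hadamard. With (a, b) = (0.7567, 0.6537), H gives ((a + b)/√2, (a − b)/√2) = (0.9973, 0.07283).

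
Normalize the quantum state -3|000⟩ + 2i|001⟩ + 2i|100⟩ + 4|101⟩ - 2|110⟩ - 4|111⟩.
-0.4121|000⟩ + 0.2747i|001⟩ + 0.2747i|100⟩ + 0.5494|101⟩ - 0.2747|110⟩ - 0.5494|111⟩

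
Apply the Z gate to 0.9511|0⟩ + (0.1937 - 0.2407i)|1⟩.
0.9511|0⟩ + (-0.1937 + 0.2407i)|1⟩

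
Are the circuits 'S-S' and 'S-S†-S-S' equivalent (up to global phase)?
Yes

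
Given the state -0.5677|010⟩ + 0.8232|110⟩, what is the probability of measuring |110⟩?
0.6777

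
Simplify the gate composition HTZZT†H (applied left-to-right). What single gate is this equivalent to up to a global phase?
I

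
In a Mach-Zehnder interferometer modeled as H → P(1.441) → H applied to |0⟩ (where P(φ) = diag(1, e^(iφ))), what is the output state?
(0.5647 + 0.4958i)|0⟩ + (0.4353 - 0.4958i)|1⟩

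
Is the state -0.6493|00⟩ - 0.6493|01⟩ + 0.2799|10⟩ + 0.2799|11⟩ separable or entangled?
Separable

Writing the state as a|00⟩ + b|01⟩ + c|10⟩ + d|11⟩, it is a product state iff ad − bc = 0.
Here (a, b, c, d) = (-0.6493, -0.6493, 0.2799, 0.2799): ad − bc = (-0.6493)(0.2799) − (-0.6493)(0.2799) = 0, so the state is separable.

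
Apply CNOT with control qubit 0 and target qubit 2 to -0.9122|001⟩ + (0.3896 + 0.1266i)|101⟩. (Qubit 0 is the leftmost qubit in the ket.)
-0.9122|001⟩ + (0.3896 + 0.1266i)|100⟩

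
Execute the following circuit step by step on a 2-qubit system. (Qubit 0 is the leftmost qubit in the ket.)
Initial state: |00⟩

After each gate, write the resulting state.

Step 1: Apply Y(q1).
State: i|01⟩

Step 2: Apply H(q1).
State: (1/√2)i|00⟩ - (1/√2)i|01⟩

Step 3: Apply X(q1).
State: -(1/√2)i|00⟩ + (1/√2)i|01⟩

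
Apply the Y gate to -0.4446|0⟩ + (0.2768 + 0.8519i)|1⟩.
(0.8519 - 0.2768i)|0⟩ - 0.4446i|1⟩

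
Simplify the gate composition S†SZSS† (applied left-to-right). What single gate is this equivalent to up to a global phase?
Z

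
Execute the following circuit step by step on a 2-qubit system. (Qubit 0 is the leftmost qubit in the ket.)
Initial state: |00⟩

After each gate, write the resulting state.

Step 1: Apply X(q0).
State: |10⟩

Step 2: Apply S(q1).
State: |10⟩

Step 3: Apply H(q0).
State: 1/√2|00⟩ - 1/√2|10⟩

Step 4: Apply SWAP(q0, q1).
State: 1/√2|00⟩ - 1/√2|01⟩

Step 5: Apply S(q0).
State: 1/√2|00⟩ - 1/√2|01⟩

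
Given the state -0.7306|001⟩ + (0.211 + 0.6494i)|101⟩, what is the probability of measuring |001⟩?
0.5338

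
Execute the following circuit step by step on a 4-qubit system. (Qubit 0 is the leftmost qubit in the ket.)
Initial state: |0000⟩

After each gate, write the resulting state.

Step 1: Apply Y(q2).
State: i|0010⟩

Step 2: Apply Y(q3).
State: -|0011⟩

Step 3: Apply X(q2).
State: -|0001⟩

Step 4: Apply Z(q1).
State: -|0001⟩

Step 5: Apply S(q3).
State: -i|0001⟩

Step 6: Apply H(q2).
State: -(1/√2)i|0001⟩ - (1/√2)i|0011⟩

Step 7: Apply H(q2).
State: -i|0001⟩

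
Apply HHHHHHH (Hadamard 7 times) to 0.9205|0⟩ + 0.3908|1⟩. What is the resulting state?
0.9272|0⟩ + 0.3746|1⟩

H² = I, so H^7 = H: a single Hadamard. With (a, b) = (0.9205, 0.3908), H gives ((a + b)/√2, (a − b)/√2) = (0.9272, 0.3746).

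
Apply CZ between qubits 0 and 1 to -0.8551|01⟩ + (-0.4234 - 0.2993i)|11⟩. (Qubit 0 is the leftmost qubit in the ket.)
-0.8551|01⟩ + (0.4234 + 0.2993i)|11⟩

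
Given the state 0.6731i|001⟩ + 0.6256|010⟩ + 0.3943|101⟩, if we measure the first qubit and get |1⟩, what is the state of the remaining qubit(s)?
|01⟩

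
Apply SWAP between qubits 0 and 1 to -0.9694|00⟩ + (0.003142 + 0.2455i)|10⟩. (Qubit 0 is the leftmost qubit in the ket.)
-0.9694|00⟩ + (0.003142 + 0.2455i)|01⟩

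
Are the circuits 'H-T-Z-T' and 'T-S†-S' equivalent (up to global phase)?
No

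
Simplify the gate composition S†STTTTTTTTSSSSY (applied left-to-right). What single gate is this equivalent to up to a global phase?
Y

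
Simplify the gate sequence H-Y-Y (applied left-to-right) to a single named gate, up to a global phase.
H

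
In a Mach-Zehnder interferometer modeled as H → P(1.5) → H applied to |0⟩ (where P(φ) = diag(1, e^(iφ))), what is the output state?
(0.5354 + 0.4987i)|0⟩ + (0.4646 - 0.4987i)|1⟩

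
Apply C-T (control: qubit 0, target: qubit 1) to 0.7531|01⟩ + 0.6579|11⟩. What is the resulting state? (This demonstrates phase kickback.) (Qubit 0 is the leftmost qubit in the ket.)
0.7531|01⟩ + (0.4652 + 0.4652i)|11⟩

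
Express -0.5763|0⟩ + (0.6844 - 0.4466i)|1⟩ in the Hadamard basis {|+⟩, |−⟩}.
(0.07644 - 0.3158i)|+⟩ + (-0.8914 + 0.3158i)|−⟩

With |ψ⟩ = α|0⟩ + β|1⟩, the Hadamard-basis coefficients are ⟨+|ψ⟩ = (α + β)/√2 and ⟨−|ψ⟩ = (α − β)/√2.
Here α = -0.5763, β = (0.6844 - 0.4466i): (α + β)/√2 = (0.07644 - 0.3158i), (α − β)/√2 = (-0.8914 + 0.3158i).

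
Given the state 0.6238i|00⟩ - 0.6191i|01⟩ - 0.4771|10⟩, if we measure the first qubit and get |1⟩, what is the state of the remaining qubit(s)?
-|0⟩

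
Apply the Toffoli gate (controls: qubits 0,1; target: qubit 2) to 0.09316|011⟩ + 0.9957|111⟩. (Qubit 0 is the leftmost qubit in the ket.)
0.09316|011⟩ + 0.9957|110⟩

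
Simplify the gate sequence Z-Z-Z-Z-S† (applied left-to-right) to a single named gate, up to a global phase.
S†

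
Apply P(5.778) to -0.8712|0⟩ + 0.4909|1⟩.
-0.8712|0⟩ + (0.4296 - 0.2376i)|1⟩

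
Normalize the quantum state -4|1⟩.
-|1⟩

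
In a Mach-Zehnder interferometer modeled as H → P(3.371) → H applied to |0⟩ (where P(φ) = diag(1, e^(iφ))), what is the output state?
(0.0131 - 0.1137i)|0⟩ + (0.9869 + 0.1137i)|1⟩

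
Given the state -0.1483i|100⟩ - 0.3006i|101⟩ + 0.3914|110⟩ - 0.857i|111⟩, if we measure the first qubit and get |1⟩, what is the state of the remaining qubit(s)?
-0.1483i|00⟩ - 0.3006i|01⟩ + 0.3914|10⟩ - 0.857i|11⟩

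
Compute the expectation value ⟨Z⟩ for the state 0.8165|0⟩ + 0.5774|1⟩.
0.3333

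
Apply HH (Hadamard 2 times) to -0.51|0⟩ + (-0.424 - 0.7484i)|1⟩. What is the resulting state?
-0.51|0⟩ + (-0.424 - 0.7484i)|1⟩

H² = I, so an even number of Hadamards cancels: H^2 = I and the state is unchanged.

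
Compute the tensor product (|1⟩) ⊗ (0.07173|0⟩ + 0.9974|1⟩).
0.07173|10⟩ + 0.9974|11⟩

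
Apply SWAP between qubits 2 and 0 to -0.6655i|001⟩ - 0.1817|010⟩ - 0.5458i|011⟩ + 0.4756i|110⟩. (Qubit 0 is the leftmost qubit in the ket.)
-0.1817|010⟩ + 0.4756i|011⟩ - 0.6655i|100⟩ - 0.5458i|110⟩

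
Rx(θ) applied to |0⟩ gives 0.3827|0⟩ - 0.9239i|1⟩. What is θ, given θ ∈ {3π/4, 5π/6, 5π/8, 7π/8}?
3π/4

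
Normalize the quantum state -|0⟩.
-|0⟩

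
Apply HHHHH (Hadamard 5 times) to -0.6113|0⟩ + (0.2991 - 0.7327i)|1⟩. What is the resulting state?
(-0.2208 - 0.5181i)|0⟩ + (-0.6438 + 0.5181i)|1⟩

H² = I, so H^5 = H: a single Hadamard. With (a, b) = (-0.6113, (0.2991 - 0.7327i)), H gives ((a + b)/√2, (a − b)/√2) = ((-0.2208 - 0.5181i), (-0.6438 + 0.5181i)).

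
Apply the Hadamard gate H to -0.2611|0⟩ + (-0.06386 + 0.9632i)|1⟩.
(-0.2298 + 0.6811i)|0⟩ + (-0.1395 - 0.6811i)|1⟩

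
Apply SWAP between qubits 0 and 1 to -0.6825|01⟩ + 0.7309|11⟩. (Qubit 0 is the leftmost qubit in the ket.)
-0.6825|10⟩ + 0.7309|11⟩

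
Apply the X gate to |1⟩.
|0⟩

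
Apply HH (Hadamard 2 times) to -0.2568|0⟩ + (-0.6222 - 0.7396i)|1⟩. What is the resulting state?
-0.2568|0⟩ + (-0.6222 - 0.7396i)|1⟩

H² = I, so an even number of Hadamards cancels: H^2 = I and the state is unchanged.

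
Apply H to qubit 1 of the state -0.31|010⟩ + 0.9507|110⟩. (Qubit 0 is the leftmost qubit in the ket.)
-0.2192|000⟩ + 0.2192|010⟩ + 0.6722|100⟩ - 0.6722|110⟩

H on qubit 1 mixes each pair of kets that differ only in qubit 1: amplitudes (a, b) of (|…0…⟩, |…1…⟩) become ((a + b)/√2, (a − b)/√2). Kets absent from the input have amplitude 0.
(|000⟩, |010⟩): (a, b) = (0, -0.31) → (-0.2192, 0.2192)
(|100⟩, |110⟩): (a, b) = (0, 0.9507) → (0.6722, -0.6722)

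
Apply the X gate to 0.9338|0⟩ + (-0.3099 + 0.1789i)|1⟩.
(-0.3099 + 0.1789i)|0⟩ + 0.9338|1⟩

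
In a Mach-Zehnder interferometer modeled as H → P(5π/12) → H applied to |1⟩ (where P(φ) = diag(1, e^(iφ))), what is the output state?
(0.3706 - 0.483i)|0⟩ + (0.6294 + 0.483i)|1⟩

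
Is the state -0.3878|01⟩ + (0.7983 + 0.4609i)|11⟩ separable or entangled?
Separable

Writing the state as a|00⟩ + b|01⟩ + c|10⟩ + d|11⟩, it is a product state iff ad − bc = 0.
Here (a, b, c, d) = (0, -0.3878, 0, (0.7983 + 0.4609i)): ad − bc = (0)(0.7983 + 0.4609i) − (-0.3878)(0) = 0, so the state is separable.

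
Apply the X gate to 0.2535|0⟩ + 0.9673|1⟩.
0.9673|0⟩ + 0.2535|1⟩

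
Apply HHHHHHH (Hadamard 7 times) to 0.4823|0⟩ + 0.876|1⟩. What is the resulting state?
0.9605|0⟩ - 0.2784|1⟩

H² = I, so H^7 = H: a single Hadamard. With (a, b) = (0.4823, 0.876), H gives ((a + b)/√2, (a − b)/√2) = (0.9605, -0.2784).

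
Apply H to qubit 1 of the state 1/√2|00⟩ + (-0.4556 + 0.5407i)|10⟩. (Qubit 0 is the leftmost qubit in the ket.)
1/2|00⟩ + 1/2|01⟩ + (-0.3222 + 0.3823i)|10⟩ + (-0.3222 + 0.3823i)|11⟩

H on qubit 1 mixes each pair of kets that differ only in qubit 1: amplitudes (a, b) of (|…0…⟩, |…1…⟩) become ((a + b)/√2, (a − b)/√2). Kets absent from the input have amplitude 0.
(|00⟩, |01⟩): (a, b) = (1/√2, 0) → (1/2, 1/2)
(|10⟩, |11⟩): (a, b) = ((-0.4556 + 0.5407i), 0) → ((-0.3222 + 0.3823i), (-0.3222 + 0.3823i))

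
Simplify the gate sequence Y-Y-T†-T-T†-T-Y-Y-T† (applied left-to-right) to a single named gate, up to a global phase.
T†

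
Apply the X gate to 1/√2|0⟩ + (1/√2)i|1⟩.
(1/√2)i|0⟩ + 1/√2|1⟩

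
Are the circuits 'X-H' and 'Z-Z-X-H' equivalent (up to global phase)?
Yes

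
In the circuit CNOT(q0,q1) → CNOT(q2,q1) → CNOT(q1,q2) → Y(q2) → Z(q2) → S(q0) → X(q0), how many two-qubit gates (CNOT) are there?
3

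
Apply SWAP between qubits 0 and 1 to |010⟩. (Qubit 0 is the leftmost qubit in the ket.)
|100⟩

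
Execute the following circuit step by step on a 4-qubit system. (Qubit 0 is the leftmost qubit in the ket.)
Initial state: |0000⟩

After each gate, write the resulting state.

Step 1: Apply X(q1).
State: |0100⟩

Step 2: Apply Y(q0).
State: i|1100⟩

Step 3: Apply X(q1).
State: i|1000⟩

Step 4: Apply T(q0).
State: (-1/√2 + (1/√2)i)|1000⟩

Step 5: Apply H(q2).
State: (-1/2 + (1/2)i)|1000⟩ + (-1/2 + (1/2)i)|1010⟩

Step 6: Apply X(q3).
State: (-1/2 + (1/2)i)|1001⟩ + (-1/2 + (1/2)i)|1011⟩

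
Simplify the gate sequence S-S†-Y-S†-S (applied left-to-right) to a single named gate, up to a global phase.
Y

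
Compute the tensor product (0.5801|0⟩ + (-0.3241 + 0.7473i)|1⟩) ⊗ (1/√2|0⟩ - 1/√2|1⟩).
0.4102|00⟩ - 0.4102|01⟩ + (-0.2292 + 0.5284i)|10⟩ + (0.2292 - 0.5284i)|11⟩

amp(|b₁b₂…⟩) = product of the factor amplitudes for bits b₁, b₂, …; only kets whose every factor amplitude is nonzero survive.
|00⟩: (0.5801)(1/√2) = 0.4102
|01⟩: (0.5801)(-1/√2) = -0.4102
|10⟩: (-0.3241 + 0.7473i)(1/√2) = (-0.2292 + 0.5284i)
|11⟩: (-0.3241 + 0.7473i)(-1/√2) = (0.2292 - 0.5284i)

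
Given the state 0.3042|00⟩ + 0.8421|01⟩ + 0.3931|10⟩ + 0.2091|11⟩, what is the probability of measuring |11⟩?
0.04372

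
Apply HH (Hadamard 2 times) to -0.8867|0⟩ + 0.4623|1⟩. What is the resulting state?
-0.8867|0⟩ + 0.4623|1⟩

H² = I, so an even number of Hadamards cancels: H^2 = I and the state is unchanged.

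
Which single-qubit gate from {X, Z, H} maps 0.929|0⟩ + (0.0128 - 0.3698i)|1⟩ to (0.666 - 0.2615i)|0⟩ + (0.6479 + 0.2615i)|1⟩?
H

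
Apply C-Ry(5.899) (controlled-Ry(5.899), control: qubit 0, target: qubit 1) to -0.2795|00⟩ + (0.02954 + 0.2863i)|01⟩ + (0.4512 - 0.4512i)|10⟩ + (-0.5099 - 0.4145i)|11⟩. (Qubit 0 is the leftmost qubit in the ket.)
-0.2795|00⟩ + (0.02954 + 0.2863i)|01⟩ + (-0.3456 + 0.522i)|10⟩ + (0.5867 + 0.3207i)|11⟩

C-Ry(5.899) leaves the control-|0⟩ kets |00⟩, |01⟩ unchanged and applies Ry(5.899) to qubit 1 on the control-|1⟩ pair (|10⟩, |11⟩).
Ry(5.899) = [[cos(θ/2), −sin(θ/2)], [sin(θ/2), cos(θ/2)]]; θ = 5.899, cos(θ/2) ≈ -0.981607, sin(θ/2) ≈ 0.190913.
With a = amp(|10⟩) = (0.4512 - 0.4512i) and b = amp(|11⟩) = (-0.5099 - 0.4145i):
new amp(|10⟩) = (-0.981607)·a + (-0.190913)·b = (-0.3456 + 0.522i)
new amp(|11⟩) = (0.190913)·a + (-0.981607)·b = (0.5867 + 0.3207i)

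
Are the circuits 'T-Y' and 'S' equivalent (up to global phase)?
No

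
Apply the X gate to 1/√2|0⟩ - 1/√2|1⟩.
-1/√2|0⟩ + 1/√2|1⟩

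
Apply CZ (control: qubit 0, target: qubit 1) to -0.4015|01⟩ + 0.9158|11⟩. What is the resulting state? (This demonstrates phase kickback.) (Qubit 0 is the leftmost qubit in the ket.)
-0.4015|01⟩ - 0.9158|11⟩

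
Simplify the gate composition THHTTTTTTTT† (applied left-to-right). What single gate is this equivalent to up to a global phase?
T†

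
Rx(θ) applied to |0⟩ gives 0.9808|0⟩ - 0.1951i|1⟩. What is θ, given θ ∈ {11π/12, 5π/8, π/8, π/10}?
π/8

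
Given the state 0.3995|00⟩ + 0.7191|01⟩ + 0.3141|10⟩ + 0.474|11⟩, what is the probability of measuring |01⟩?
0.5171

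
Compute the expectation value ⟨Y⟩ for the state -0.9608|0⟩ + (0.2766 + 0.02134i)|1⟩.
-0.04101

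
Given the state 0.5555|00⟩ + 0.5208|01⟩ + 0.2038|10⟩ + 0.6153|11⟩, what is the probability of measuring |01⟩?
0.2712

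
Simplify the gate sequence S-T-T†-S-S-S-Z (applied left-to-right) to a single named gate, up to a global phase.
Z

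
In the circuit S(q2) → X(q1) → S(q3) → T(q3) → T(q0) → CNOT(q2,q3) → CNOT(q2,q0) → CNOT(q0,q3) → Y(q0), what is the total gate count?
9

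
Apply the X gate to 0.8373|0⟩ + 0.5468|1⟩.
0.5468|0⟩ + 0.8373|1⟩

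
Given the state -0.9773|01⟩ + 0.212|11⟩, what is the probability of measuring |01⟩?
0.9551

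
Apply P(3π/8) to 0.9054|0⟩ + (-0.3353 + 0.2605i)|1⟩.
0.9054|0⟩ + (-0.369 - 0.2101i)|1⟩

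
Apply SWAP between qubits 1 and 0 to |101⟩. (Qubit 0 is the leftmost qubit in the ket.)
|011⟩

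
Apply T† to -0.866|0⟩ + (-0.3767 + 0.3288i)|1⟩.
-0.866|0⟩ + (-0.03387 + 0.4989i)|1⟩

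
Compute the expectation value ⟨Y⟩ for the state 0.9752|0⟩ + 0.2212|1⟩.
0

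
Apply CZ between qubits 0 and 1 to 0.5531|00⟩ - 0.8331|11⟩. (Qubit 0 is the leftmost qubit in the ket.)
0.5531|00⟩ + 0.8331|11⟩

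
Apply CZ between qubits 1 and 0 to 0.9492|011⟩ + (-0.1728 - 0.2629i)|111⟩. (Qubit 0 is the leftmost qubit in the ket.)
0.9492|011⟩ + (0.1728 + 0.2629i)|111⟩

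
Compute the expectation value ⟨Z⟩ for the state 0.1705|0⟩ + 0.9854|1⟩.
-0.9419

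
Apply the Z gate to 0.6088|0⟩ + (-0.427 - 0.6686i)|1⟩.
0.6088|0⟩ + (0.427 + 0.6686i)|1⟩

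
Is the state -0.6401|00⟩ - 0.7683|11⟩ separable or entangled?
Entangled

Writing the state as a|00⟩ + b|01⟩ + c|10⟩ + d|11⟩, it is a product state iff ad − bc = 0.
Here (a, b, c, d) = (-0.6401, 0, 0, -0.7683): ad − bc = (-0.6401)(-0.7683) − (0)(0) = 0.4918 ≠ 0, so the state is entangled.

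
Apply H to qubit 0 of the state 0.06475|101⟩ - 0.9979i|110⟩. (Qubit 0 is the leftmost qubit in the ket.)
0.04579|001⟩ - 0.7056i|010⟩ - 0.04579|101⟩ + 0.7056i|110⟩

H on qubit 0 mixes each pair of kets that differ only in qubit 0: amplitudes (a, b) of (|…0…⟩, |…1…⟩) become ((a + b)/√2, (a − b)/√2). Kets absent from the input have amplitude 0.
(|001⟩, |101⟩): (a, b) = (0, 0.06475) → (0.04579, -0.04579)
(|010⟩, |110⟩): (a, b) = (0, -0.9979i) → (-0.7056i, 0.7056i)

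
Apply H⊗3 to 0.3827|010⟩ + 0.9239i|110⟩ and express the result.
(0.1353 + 0.3266i)|000⟩ + (0.1353 + 0.3266i)|001⟩ + (-0.1353 - 0.3266i)|010⟩ + (-0.1353 - 0.3266i)|011⟩ + (0.1353 - 0.3266i)|100⟩ + (0.1353 - 0.3266i)|101⟩ + (-0.1353 + 0.3266i)|110⟩ + (-0.1353 + 0.3266i)|111⟩

H⊗3 gives amp(|y⟩) = (1/2√2) Σ_x (−1)^(x·y) amp(|x⟩), where x·y is the number of positions in which both x and y have a 1.
|000⟩: (0.3827 + 0.9239i)/(2√2) = (0.1353 + 0.3266i)
|001⟩: (0.3827 + 0.9239i)/(2√2) = (0.1353 + 0.3266i)
|010⟩: (-0.3827 - 0.9239i)/(2√2) = (-0.1353 - 0.3266i)
|011⟩: (-0.3827 - 0.9239i)/(2√2) = (-0.1353 - 0.3266i)
|100⟩: (0.3827 - 0.9239i)/(2√2) = (0.1353 - 0.3266i)
|101⟩: (0.3827 - 0.9239i)/(2√2) = (0.1353 - 0.3266i)
|110⟩: (-0.3827 + 0.9239i)/(2√2) = (-0.1353 + 0.3266i)
|111⟩: (-0.3827 + 0.9239i)/(2√2) = (-0.1353 + 0.3266i)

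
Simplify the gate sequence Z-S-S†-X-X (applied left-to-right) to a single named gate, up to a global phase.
Z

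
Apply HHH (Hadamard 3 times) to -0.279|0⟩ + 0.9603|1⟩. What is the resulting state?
0.4818|0⟩ - 0.8763|1⟩

H² = I, so H^3 = H: a single Hadamard. With (a, b) = (-0.279, 0.9603), H gives ((a + b)/√2, (a − b)/√2) = (0.4818, -0.8763).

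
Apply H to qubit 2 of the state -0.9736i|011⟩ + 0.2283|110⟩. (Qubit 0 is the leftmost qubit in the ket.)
-0.6884i|010⟩ + 0.6884i|011⟩ + 0.1614|110⟩ + 0.1614|111⟩

H on qubit 2 mixes each pair of kets that differ only in qubit 2: amplitudes (a, b) of (|…0…⟩, |…1…⟩) become ((a + b)/√2, (a − b)/√2). Kets absent from the input have amplitude 0.
(|010⟩, |011⟩): (a, b) = (0, -0.9736i) → (-0.6884i, 0.6884i)
(|110⟩, |111⟩): (a, b) = (0.2283, 0) → (0.1614, 0.1614)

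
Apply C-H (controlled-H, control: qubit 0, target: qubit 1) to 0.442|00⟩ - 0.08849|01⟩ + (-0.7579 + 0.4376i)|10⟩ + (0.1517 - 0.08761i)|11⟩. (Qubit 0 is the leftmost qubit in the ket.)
0.442|00⟩ - 0.08849|01⟩ + (-0.4286 + 0.2475i)|10⟩ + (-0.6432 + 0.3714i)|11⟩

C-H leaves the control-|0⟩ kets |00⟩, |01⟩ unchanged and applies H to qubit 1 on the control-|1⟩ pair (|10⟩, |11⟩).
H = [[1/√2, 1/√2], [1/√2, -1/√2]].
With a = amp(|10⟩) = (-0.7579 + 0.4376i) and b = amp(|11⟩) = (0.1517 - 0.08761i):
new amp(|10⟩) = (1/√2)·a + (1/√2)·b = (-0.4286 + 0.2475i)
new amp(|11⟩) = (1/√2)·a + (-1/√2)·b = (-0.6432 + 0.3714i)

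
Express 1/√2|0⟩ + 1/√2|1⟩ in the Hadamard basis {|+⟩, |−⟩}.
|+⟩

With |ψ⟩ = α|0⟩ + β|1⟩, the Hadamard-basis coefficients are ⟨+|ψ⟩ = (α + β)/√2 and ⟨−|ψ⟩ = (α − β)/√2.
Here α = 1/√2, β = 1/√2: (α + β)/√2 = 1, (α − β)/√2 = 0.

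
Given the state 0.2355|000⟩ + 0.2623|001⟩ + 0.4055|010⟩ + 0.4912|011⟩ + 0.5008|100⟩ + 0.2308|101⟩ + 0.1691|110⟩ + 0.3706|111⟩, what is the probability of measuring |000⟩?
0.05546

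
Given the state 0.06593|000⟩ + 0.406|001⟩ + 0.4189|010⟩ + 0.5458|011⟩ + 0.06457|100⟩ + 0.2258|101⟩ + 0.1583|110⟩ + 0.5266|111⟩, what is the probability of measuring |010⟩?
0.1755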